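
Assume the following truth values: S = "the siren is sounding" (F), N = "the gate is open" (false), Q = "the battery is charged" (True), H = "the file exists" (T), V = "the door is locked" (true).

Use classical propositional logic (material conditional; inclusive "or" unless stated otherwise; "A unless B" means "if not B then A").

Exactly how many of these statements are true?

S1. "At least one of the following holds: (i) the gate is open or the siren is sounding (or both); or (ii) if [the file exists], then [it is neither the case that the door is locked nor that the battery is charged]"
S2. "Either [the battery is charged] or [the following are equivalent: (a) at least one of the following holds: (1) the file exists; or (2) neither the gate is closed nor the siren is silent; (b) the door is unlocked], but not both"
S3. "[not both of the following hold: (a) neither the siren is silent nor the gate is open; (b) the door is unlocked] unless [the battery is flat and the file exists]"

S1: Formalization: (N | S) | (H -> (V nor Q))

N | S = F | F = F
V nor Q = T nor T = F
H -> (V nor Q) = T -> F = F
(N | S) | (H -> (V nor Q)) = F | F = F
Thus S1 is false.

S2: This is Q xor ((H | (~N nor ~S)) <-> ~V).

~N = ~F = T
~S = ~F = T
~N nor ~S = T nor T = F
H | (~N nor ~S) = T | F = T
~V = ~T = F
(H | (~N nor ~S)) <-> ~V = T <-> F = F
Q xor ((H | (~N nor ~S)) <-> ~V) = T xor F = T
Hence S2 is true.

S3: Formalization: ((~S nor N) nand ~V) | (~Q & H)

~S = ~F = T
~S nor N = T nor F = F
~V = ~T = F
(~S nor N) nand ~V = F nand F = T
~Q = ~T = F
~Q & H = F & T = F
((~S nor N) nand ~V) | (~Q & H) = T | F = T
Thus S3 is true.

True statements: 2.

2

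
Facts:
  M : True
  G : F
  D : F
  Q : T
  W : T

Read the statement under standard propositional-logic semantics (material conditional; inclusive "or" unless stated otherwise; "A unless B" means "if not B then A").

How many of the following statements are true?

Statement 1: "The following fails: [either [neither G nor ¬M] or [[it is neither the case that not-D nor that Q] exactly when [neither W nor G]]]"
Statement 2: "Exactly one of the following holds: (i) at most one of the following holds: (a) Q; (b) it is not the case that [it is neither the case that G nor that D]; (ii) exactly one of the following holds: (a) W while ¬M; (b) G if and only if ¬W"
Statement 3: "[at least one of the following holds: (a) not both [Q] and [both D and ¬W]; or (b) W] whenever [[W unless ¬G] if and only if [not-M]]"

1

Statement 1: This is ¬((G ↓ ¬M) ∨ ((¬D ↓ Q) ↔ (W ↓ G))).

¬M = ¬T = F
G ↓ ¬M = F ↓ F = T
¬D = ¬F = T
¬D ↓ Q = T ↓ T = F
W ↓ G = T ↓ F = F
(¬D ↓ Q) ↔ (W ↓ G) = F ↔ F = T
(G ↓ ¬M) ∨ ((¬D ↓ Q) ↔ (W ↓ G)) = T ∨ T = T
¬((G ↓ ¬M) ∨ ((¬D ↓ Q) ↔ (W ↓ G))) = ¬T = F
Hence Statement 1 is false.

Statement 2: Formalization: (Q ↑ ¬(G ↓ D)) ⊕ ((W ∧ ¬M) ⊕ (G ↔ ¬W))

G ↓ D = F ↓ F = T
¬(G ↓ D) = ¬T = F
Q ↑ ¬(G ↓ D) = T ↑ F = T
¬M = ¬T = F
W ∧ ¬M = T ∧ F = F
¬W = ¬T = F
G ↔ ¬W = F ↔ F = T
(W ∧ ¬M) ⊕ (G ↔ ¬W) = F ⊕ T = T
(Q ↑ ¬(G ↓ D)) ⊕ ((W ∧ ¬M) ⊕ (G ↔ ¬W)) = T ⊕ T = F
Hence Statement 2 is false.

Statement 3: In symbols: ((W ∨ ¬G) ↔ ¬M) → ((Q ↑ (D ∧ ¬W)) ∨ W)

¬G = ¬F = T
W ∨ ¬G = T ∨ T = T
¬M = ¬T = F
(W ∨ ¬G) ↔ ¬M = T ↔ F = F
¬W = ¬T = F
D ∧ ¬W = F ∧ F = F
Q ↑ (D ∧ ¬W) = T ↑ F = T
(Q ↑ (D ∧ ¬W)) ∨ W = T ∨ T = T
((W ∨ ¬G) ↔ ¬M) → ((Q ↑ (D ∧ ¬W)) ∨ W) = F → T = T
Thus Statement 3 is true.

1 of the 3 statements is true (Statement 3).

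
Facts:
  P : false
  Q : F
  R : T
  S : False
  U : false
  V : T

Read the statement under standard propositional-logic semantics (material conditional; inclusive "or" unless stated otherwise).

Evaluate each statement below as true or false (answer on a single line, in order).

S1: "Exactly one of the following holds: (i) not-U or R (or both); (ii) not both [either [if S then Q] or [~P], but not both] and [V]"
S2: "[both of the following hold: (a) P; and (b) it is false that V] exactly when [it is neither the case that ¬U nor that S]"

S1: In symbols: (¬U ∨ R) ⊕ (((S → Q) ⊕ ¬P) ↑ V)

¬U = ¬F = T
¬U ∨ R = T ∨ T = T
S → Q = F → F = T
¬P = ¬F = T
(S → Q) ⊕ ¬P = T ⊕ T = F
((S → Q) ⊕ ¬P) ↑ V = F ↑ T = T
(¬U ∨ R) ⊕ (((S → Q) ⊕ ¬P) ↑ V) = T ⊕ T = F
Hence S1 is false.

S2: In symbols: (P ∧ ¬V) ↔ (¬U ↓ S)

¬V = ¬T = F
P ∧ ¬V = F ∧ F = F
¬U = ¬F = T
¬U ↓ S = T ↓ F = F
(P ∧ ¬V) ↔ (¬U ↓ S) = F ↔ F = T
Hence S2 is true.

S1 F; S2 T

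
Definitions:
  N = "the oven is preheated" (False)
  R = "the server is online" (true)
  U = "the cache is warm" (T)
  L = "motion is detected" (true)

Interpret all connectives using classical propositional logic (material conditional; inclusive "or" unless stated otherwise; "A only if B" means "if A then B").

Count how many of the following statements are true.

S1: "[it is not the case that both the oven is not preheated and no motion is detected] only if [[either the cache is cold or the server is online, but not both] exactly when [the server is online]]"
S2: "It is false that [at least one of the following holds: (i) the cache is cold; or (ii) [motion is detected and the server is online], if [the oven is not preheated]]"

S1: Formalization: (~N nand ~L) -> ((~U xor R) <-> R)

~N = ~F = T
~L = ~T = F
~N nand ~L = T nand F = T
~U = ~T = F
~U xor R = F xor T = T
(~U xor R) <-> R = T <-> T = T
(~N nand ~L) -> ((~U xor R) <-> R) = T -> T = T
So S1 is true.

S2: Parsed as ~(~U | (~N -> (L & R)))

~U = ~T = F
~N = ~F = T
L & R = T & T = T
~N -> (L & R) = T -> T = T
~U | (~N -> (L & R)) = F | T = T
~(~U | (~N -> (L & R))) = ~T = F
Thus S2 is false.

True statements: 1.

1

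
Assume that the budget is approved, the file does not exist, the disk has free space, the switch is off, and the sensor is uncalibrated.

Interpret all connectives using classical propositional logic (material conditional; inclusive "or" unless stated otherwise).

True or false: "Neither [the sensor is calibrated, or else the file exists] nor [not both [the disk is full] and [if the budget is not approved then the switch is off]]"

Let Q = "the sensor is calibrated" (F), S = "the file exists" (F), P = "the disk is full" (F), W = "the budget is approved" (T), M = "the switch is on" (F).
In symbols: (Q ∨ S) ↓ (P ↑ (¬W → ¬M))

Q ∨ S = F ∨ F = F
¬W = ¬T = F
¬M = ¬F = T
¬W → ¬M = F → T = T
P ↑ (¬W → ¬M) = F ↑ T = T
(Q ∨ S) ↓ (P ↑ (¬W → ¬M)) = F ↓ T = F

The statement is false.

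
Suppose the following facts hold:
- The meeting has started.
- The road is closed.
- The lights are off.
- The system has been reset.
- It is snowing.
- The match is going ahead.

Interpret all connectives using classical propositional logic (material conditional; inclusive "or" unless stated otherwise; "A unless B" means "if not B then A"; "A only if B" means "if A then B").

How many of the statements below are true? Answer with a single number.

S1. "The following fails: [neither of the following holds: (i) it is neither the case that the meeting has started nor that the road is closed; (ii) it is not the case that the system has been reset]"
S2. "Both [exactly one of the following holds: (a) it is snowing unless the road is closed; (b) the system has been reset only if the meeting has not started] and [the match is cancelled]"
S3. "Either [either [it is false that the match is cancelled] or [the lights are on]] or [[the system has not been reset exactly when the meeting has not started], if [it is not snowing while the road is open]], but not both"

Let P = "the meeting has started" (T), Q = "the road is closed" (T), S = "the system has been reset" (T), U = "it is snowing" (T), V = "the match is cancelled" (F), R = "the lights are on" (F).

S1: Parsed as ¬((P ↓ Q) ↓ ¬S)

P ↓ Q = T ↓ T = F
¬S = ¬T = F
(P ↓ Q) ↓ ¬S = F ↓ F = T
¬((P ↓ Q) ↓ ¬S) = ¬T = F
So S1 is false.

S2: Formalization: ((U ∨ Q) ⊕ (S → ¬P)) ∧ V

U ∨ Q = T ∨ T = T
¬P = ¬T = F
S → ¬P = T → F = F
(U ∨ Q) ⊕ (S → ¬P) = T ⊕ F = T
((U ∨ Q) ⊕ (S → ¬P)) ∧ V = T ∧ F = F
Hence S2 is false.

S3: This is (¬V ∨ R) ⊕ ((¬U ∧ ¬Q) → (¬S ↔ ¬P)).

¬V = ¬F = T
¬V ∨ R = T ∨ F = T
¬U = ¬T = F
¬Q = ¬T = F
¬U ∧ ¬Q = F ∧ F = F
¬S = ¬T = F
¬P = ¬T = F
¬S ↔ ¬P = F ↔ F = T
(¬U ∧ ¬Q) → (¬S ↔ ¬P) = F → T = T
(¬V ∨ R) ⊕ ((¬U ∧ ¬Q) → (¬S ↔ ¬P)) = T ⊕ T = F
Hence S3 is false.

Count: 0.

0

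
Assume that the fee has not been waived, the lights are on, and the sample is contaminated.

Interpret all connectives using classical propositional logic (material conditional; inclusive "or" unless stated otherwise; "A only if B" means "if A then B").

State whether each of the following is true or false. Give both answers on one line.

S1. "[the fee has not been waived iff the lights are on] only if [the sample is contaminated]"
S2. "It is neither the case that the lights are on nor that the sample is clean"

S1 true / S2 false

Let N = "the fee has been waived" (False), L = "the lights are on" (True), P = "the sample is contaminated" (True).

S1: In symbols: (not N iff L) -> P

not N = not False = True
not N iff L = True iff True = True
(not N iff L) -> P = True -> True = True
So S1 is true.

S2: Parsed as L nor not P

not P = not True = False
L nor not P = True nor False = False
Thus S2 is false.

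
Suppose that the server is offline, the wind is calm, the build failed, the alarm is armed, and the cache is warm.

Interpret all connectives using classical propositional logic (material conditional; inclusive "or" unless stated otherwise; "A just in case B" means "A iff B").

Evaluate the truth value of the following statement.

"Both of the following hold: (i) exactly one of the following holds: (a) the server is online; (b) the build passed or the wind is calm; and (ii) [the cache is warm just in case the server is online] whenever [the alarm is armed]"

False.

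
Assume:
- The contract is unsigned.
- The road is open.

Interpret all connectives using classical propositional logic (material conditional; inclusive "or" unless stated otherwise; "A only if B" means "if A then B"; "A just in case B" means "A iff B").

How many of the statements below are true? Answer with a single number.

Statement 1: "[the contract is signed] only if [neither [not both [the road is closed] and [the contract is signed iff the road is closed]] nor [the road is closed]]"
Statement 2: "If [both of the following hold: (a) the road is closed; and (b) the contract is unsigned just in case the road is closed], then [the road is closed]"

Let G = "the contract is signed" (False), K = "the road is closed" (False).

Statement 1: In symbols: G -> ((K nand (G iff K)) nor K)

G iff K = False iff False = True
K nand (G iff K) = False nand True = True
(K nand (G iff K)) nor K = True nor False = False
G -> ((K nand (G iff K)) nor K) = False -> False = True
So Statement 1 is true.

Statement 2: Parsed as (K and (not G iff K)) -> K

not G = not False = True
not G iff K = True iff False = False
K and (not G iff K) = False and False = False
(K and (not G iff K)) -> K = False -> False = True
So Statement 2 is true.

Count: 2.

2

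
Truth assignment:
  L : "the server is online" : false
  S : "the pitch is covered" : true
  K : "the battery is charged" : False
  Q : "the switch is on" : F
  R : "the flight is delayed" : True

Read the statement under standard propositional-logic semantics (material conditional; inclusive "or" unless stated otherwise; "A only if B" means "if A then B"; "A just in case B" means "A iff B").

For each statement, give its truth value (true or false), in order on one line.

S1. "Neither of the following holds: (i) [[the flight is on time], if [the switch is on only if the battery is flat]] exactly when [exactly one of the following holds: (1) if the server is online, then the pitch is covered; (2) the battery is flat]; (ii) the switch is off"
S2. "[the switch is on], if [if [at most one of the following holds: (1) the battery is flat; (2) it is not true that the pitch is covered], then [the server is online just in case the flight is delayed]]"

S1 false / S2 true

S1: In symbols: (((Q -> not K) -> not R) iff ((L -> S) xor not K)) nor not Q

not K = not False = True
Q -> not K = False -> True = True
not R = not True = False
(Q -> not K) -> not R = True -> False = False
L -> S = False -> True = True
not K = not False = True
(L -> S) xor not K = True xor True = False
((Q -> not K) -> not R) iff ((L -> S) xor not K) = False iff False = True
not Q = not False = True
(((Q -> not K) -> not R) iff ((L -> S) xor not K)) nor not Q = True nor True = False
Thus S1 is false.

S2: This is ((not K nand not S) -> (L iff R)) -> Q.

not K = not False = True
not S = not True = False
not K nand not S = True nand False = True
L iff R = False iff True = False
(not K nand not S) -> (L iff R) = True -> False = False
((not K nand not S) -> (L iff R)) -> Q = False -> False = True
Thus S2 is true.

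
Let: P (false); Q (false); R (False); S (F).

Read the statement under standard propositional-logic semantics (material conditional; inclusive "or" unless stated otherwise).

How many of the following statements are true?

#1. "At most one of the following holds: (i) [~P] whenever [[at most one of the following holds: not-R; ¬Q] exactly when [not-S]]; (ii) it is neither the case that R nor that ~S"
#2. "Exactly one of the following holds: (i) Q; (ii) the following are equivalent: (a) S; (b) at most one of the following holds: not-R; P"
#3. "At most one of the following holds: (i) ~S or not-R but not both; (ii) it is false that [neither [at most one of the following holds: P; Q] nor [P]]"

#1: In symbols: (((¬R ↑ ¬Q) ↔ ¬S) → ¬P) ↑ (R ↓ ¬S)

¬R = ¬F = T
¬Q = ¬F = T
¬R ↑ ¬Q = T ↑ T = F
¬S = ¬F = T
(¬R ↑ ¬Q) ↔ ¬S = F ↔ T = F
¬P = ¬F = T
((¬R ↑ ¬Q) ↔ ¬S) → ¬P = F → T = T
¬S = ¬F = T
R ↓ ¬S = F ↓ T = F
(((¬R ↑ ¬Q) ↔ ¬S) → ¬P) ↑ (R ↓ ¬S) = T ↑ F = T
Hence #1 is true.

#2: In symbols: Q ⊕ (S ↔ (¬R ↑ P))

¬R = ¬F = T
¬R ↑ P = T ↑ F = T
S ↔ (¬R ↑ P) = F ↔ T = F
Q ⊕ (S ↔ (¬R ↑ P)) = F ⊕ F = F
Thus #2 is false.

#3: Parsed as (¬S ⊕ ¬R) ↑ ¬((P ↑ Q) ↓ P)

¬S = ¬F = T
¬R = ¬F = T
¬S ⊕ ¬R = T ⊕ T = F
P ↑ Q = F ↑ F = T
(P ↑ Q) ↓ P = T ↓ F = F
¬((P ↑ Q) ↓ P) = ¬F = T
(¬S ⊕ ¬R) ↑ ¬((P ↑ Q) ↓ P) = F ↑ T = T
Thus #3 is true.

Count: 2.

2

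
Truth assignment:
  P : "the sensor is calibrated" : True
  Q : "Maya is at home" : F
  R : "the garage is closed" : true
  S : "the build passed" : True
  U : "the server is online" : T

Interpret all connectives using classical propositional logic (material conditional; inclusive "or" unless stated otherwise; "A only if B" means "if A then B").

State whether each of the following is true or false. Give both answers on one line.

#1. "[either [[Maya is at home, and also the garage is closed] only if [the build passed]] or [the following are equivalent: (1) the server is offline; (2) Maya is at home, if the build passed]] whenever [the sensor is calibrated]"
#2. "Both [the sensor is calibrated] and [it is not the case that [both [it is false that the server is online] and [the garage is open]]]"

#1: Parsed as P → (((Q ∧ R) → S) ∨ (¬U ↔ (S → Q)))

Q ∧ R = F ∧ T = F
(Q ∧ R) → S = F → T = T
¬U = ¬T = F
S → Q = T → F = F
¬U ↔ (S → Q) = F ↔ F = T
((Q ∧ R) → S) ∨ (¬U ↔ (S → Q)) = T ∨ T = T
P → (((Q ∧ R) → S) ∨ (¬U ↔ (S → Q))) = T → T = T
So #1 is true.

#2: In symbols: P ∧ ¬(¬U ∧ ¬R)

¬U = ¬T = F
¬R = ¬T = F
¬U ∧ ¬R = F ∧ F = F
¬(¬U ∧ ¬R) = ¬F = T
P ∧ ¬(¬U ∧ ¬R) = T ∧ T = T
Hence #2 is true.

#1 T, #2 T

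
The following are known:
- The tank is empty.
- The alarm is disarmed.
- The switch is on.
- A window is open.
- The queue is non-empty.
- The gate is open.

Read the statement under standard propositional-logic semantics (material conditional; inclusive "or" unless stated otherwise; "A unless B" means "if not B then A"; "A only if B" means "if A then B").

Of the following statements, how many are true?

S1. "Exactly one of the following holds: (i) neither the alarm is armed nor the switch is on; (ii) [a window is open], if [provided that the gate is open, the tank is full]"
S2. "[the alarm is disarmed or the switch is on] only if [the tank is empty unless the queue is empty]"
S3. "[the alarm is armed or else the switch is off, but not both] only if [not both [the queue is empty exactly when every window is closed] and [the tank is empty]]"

3

Let Q = "the alarm is armed" (False), R = "the switch is on" (True), V = "the gate is open" (True), P = "the tank is full" (False), S = "a window is open" (True), U = "the queue is empty" (False).

S1: This is (Q nor R) xor ((V -> P) -> S).

Q nor R = False nor True = False
V -> P = True -> False = False
(V -> P) -> S = False -> True = True
(Q nor R) xor ((V -> P) -> S) = False xor True = True
Hence S1 is true.

S2: Formalization: (not Q or R) -> (not P or U)

not Q = not False = True
not Q or R = True or True = True
not P = not False = True
not P or U = True or False = True
(not Q or R) -> (not P or U) = True -> True = True
Hence S2 is true.

S3: Parsed as (Q xor not R) -> ((U iff not S) nand not P)

not R = not True = False
Q xor not R = False xor False = False
not S = not True = False
U iff not S = False iff False = True
not P = not False = True
(U iff not S) nand not P = True nand True = False
(Q xor not R) -> ((U iff not S) nand not P) = False -> False = True
Hence S3 is true.

True statements: 3 (S1, S2, S3).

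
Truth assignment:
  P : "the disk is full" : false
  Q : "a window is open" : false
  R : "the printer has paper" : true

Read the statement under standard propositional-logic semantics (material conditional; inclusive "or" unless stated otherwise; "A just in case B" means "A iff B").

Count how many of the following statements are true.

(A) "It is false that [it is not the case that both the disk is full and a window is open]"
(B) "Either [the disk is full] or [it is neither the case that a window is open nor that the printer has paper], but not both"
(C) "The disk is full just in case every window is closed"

(A): In symbols: not (P nand Q)

P nand Q = False nand False = True
not (P nand Q) = not True = False
So (A) is false.

(B): Formalization: P xor (Q nor R)

Q nor R = False nor True = False
P xor (Q nor R) = False xor False = False
So (B) is false.

(C): Formalization: P iff not Q

not Q = not False = True
P iff not Q = False iff True = False
So (C) is false.

Count: 0.

0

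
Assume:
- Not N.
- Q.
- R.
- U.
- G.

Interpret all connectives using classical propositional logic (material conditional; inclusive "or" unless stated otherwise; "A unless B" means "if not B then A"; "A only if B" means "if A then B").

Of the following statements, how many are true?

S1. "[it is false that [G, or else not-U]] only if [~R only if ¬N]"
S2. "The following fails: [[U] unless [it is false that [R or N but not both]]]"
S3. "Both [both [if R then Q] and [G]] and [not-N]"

S1: In symbols: ¬(G ∨ ¬U) → (¬R → ¬N)

¬U = ¬T = F
G ∨ ¬U = T ∨ F = T
¬(G ∨ ¬U) = ¬T = F
¬R = ¬T = F
¬N = ¬F = T
¬R → ¬N = F → T = T
¬(G ∨ ¬U) → (¬R → ¬N) = F → T = T
So S1 is true.

S2: This is ¬(U ∨ ¬(R ⊕ N)).

R ⊕ N = T ⊕ F = T
¬(R ⊕ N) = ¬T = F
U ∨ ¬(R ⊕ N) = T ∨ F = T
¬(U ∨ ¬(R ⊕ N)) = ¬T = F
So S2 is false.

S3: Parsed as ((R → Q) ∧ G) ∧ ¬N

R → Q = T → T = T
(R → Q) ∧ G = T ∧ T = T
¬N = ¬F = T
((R → Q) ∧ G) ∧ ¬N = T ∧ T = T
So S3 is true.

Count: 2.

2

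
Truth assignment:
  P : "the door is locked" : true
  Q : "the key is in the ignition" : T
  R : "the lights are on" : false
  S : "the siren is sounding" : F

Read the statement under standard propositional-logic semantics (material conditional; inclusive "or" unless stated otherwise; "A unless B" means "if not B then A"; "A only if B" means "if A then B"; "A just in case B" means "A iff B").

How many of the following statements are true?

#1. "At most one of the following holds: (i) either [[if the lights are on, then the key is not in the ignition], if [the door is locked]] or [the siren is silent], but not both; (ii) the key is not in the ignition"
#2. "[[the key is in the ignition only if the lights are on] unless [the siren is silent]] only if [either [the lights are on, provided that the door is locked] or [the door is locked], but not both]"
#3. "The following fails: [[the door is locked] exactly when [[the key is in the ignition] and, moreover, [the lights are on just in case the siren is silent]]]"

#1: This is ((P -> (R -> ~Q)) xor ~S) nand ~Q.

~Q = ~T = F
R -> ~Q = F -> F = T
P -> (R -> ~Q) = T -> T = T
~S = ~F = T
(P -> (R -> ~Q)) xor ~S = T xor T = F
~Q = ~T = F
((P -> (R -> ~Q)) xor ~S) nand ~Q = F nand F = T
Hence #1 is true.

#2: This is ((Q -> R) | ~S) -> ((P -> R) xor P).

Q -> R = T -> F = F
~S = ~F = T
(Q -> R) | ~S = F | T = T
P -> R = T -> F = F
(P -> R) xor P = F xor T = T
((Q -> R) | ~S) -> ((P -> R) xor P) = T -> T = T
Thus #2 is true.

#3: Formalization: ~(P <-> (Q & (R <-> ~S)))

~S = ~F = T
R <-> ~S = F <-> T = F
Q & (R <-> ~S) = T & F = F
P <-> (Q & (R <-> ~S)) = T <-> F = F
~(P <-> (Q & (R <-> ~S))) = ~F = T
Thus #3 is true.

True statements: 3 (#1, #2, #3).

3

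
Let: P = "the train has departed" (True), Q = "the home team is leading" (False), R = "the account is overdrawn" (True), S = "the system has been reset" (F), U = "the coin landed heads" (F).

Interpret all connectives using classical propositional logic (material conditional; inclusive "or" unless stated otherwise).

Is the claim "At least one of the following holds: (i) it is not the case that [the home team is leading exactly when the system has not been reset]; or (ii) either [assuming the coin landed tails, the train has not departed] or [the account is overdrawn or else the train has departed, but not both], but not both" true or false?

The statement is true.

Parsed as ¬(Q ↔ ¬S) ∨ ((¬U → ¬P) ⊕ (R ⊕ P))

¬S = ¬F = T
Q ↔ ¬S = F ↔ T = F
¬(Q ↔ ¬S) = ¬F = T
¬U = ¬F = T
¬P = ¬T = F
¬U → ¬P = T → F = F
R ⊕ P = T ⊕ T = F
(¬U → ¬P) ⊕ (R ⊕ P) = F ⊕ F = F
¬(Q ↔ ¬S) ∨ ((¬U → ¬P) ⊕ (R ⊕ P)) = T ∨ F = T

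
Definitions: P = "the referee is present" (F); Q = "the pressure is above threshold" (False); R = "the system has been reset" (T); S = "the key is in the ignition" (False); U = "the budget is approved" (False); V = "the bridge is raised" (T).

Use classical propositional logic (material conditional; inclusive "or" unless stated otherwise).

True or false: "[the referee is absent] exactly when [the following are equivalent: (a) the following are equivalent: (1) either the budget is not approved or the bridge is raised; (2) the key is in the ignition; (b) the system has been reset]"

This is ¬P ↔ (((¬U ∨ V) ↔ S) ↔ R).

¬P = ¬F = T
¬U = ¬F = T
¬U ∨ V = T ∨ T = T
(¬U ∨ V) ↔ S = T ↔ F = F
((¬U ∨ V) ↔ S) ↔ R = F ↔ T = F
¬P ↔ (((¬U ∨ V) ↔ S) ↔ R) = T ↔ F = F

The statement is false.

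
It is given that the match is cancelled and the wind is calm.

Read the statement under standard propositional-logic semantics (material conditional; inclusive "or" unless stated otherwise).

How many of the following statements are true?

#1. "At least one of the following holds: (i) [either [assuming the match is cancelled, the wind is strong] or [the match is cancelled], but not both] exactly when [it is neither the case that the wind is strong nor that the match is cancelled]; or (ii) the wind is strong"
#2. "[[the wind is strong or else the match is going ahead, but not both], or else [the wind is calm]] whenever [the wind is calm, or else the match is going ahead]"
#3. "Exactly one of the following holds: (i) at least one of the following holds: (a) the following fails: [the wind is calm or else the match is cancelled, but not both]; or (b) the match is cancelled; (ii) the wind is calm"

Let M = "the match is cancelled" (T), W = "the wind is strong" (F).

#1: This is (((M -> W) xor M) <-> (W nor M)) | W.

M -> W = T -> F = F
(M -> W) xor M = F xor T = T
W nor M = F nor T = F
((M -> W) xor M) <-> (W nor M) = T <-> F = F
(((M -> W) xor M) <-> (W nor M)) | W = F | F = F
Hence #1 is false.

#2: In symbols: (~W | ~M) -> ((W xor ~M) | ~W)

~W = ~F = T
~M = ~T = F
~W | ~M = T | F = T
~M = ~T = F
W xor ~M = F xor F = F
~W = ~F = T
(W xor ~M) | ~W = F | T = T
(~W | ~M) -> ((W xor ~M) | ~W) = T -> T = T
Thus #2 is true.

#3: In symbols: (~(~W xor M) | M) xor ~W

~W = ~F = T
~W xor M = T xor T = F
~(~W xor M) = ~F = T
~(~W xor M) | M = T | T = T
~W = ~F = T
(~(~W xor M) | M) xor ~W = T xor T = F
Thus #3 is false.

True statements: 1 (#2).

1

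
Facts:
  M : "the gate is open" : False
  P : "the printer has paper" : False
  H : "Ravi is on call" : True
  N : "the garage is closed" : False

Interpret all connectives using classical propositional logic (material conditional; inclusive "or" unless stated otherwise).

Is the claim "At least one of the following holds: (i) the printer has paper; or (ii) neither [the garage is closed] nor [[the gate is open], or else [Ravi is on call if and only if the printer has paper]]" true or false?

The statement is true.

Values: P=F, N=F, M=F, H=T.
In symbols: P ∨ (N ↓ (M ∨ (H ↔ P)))

H ↔ P = T ↔ F = F
M ∨ (H ↔ P) = F ∨ F = F
N ↓ (M ∨ (H ↔ P)) = F ↓ F = T
P ∨ (N ↓ (M ∨ (H ↔ P))) = F ∨ T = T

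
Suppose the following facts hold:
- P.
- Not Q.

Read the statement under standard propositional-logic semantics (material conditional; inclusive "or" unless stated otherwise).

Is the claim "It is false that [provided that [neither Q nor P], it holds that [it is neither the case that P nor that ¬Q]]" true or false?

False

In symbols: ~((Q nor P) -> (P nor ~Q))

Q nor P = F nor T = F
~Q = ~F = T
P nor ~Q = T nor T = F
(Q nor P) -> (P nor ~Q) = F -> F = T
~((Q nor P) -> (P nor ~Q)) = ~T = F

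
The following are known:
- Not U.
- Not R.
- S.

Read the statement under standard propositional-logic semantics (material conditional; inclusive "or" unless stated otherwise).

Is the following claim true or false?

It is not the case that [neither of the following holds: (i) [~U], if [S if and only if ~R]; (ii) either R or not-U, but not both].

True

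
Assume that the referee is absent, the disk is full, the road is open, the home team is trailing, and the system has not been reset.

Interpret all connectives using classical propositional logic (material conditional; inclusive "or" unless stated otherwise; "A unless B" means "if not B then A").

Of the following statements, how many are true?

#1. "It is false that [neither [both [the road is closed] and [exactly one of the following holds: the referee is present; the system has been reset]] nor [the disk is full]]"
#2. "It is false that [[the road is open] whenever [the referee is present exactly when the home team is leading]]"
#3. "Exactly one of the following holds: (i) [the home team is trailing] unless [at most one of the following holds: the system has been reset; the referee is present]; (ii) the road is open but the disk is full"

Let L = "the road is closed" (F), S = "the referee is present" (F), Q = "the system has been reset" (F), M = "the disk is full" (T), P = "the home team is leading" (F).

#1: In symbols: ¬((L ∧ (S ⊕ Q)) ↓ M)

S ⊕ Q = F ⊕ F = F
L ∧ (S ⊕ Q) = F ∧ F = F
(L ∧ (S ⊕ Q)) ↓ M = F ↓ T = F
¬((L ∧ (S ⊕ Q)) ↓ M) = ¬F = T
So #1 is true.

#2: In symbols: ¬((S ↔ P) → ¬L)

S ↔ P = F ↔ F = T
¬L = ¬F = T
(S ↔ P) → ¬L = T → T = T
¬((S ↔ P) → ¬L) = ¬T = F
So #2 is false.

#3: Parsed as (¬P ∨ (Q ↑ S)) ⊕ (¬L ∧ M)

¬P = ¬F = T
Q ↑ S = F ↑ F = T
¬P ∨ (Q ↑ S) = T ∨ T = T
¬L = ¬F = T
¬L ∧ M = T ∧ T = T
(¬P ∨ (Q ↑ S)) ⊕ (¬L ∧ M) = T ⊕ T = F
So #3 is false.

1 of the 3 statements is true (#1).

1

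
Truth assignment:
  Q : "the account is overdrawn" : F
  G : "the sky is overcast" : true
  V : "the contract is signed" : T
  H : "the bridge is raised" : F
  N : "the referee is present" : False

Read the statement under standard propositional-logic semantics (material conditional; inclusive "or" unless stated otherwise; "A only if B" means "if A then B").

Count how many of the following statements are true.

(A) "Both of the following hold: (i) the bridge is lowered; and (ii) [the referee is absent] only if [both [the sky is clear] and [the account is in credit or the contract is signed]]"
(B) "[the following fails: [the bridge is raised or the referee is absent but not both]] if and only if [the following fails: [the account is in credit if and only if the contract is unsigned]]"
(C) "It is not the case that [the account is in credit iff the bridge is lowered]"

0

(A): This is ~H & (~N -> (~G & (~Q | V))).

~H = ~F = T
~N = ~F = T
~G = ~T = F
~Q = ~F = T
~Q | V = T | T = T
~G & (~Q | V) = F & T = F
~N -> (~G & (~Q | V)) = T -> F = F
~H & (~N -> (~G & (~Q | V))) = T & F = F
Hence (A) is false.

(B): Formalization: ~(H xor ~N) <-> ~(~Q <-> ~V)

~N = ~F = T
H xor ~N = F xor T = T
~(H xor ~N) = ~T = F
~Q = ~F = T
~V = ~T = F
~Q <-> ~V = T <-> F = F
~(~Q <-> ~V) = ~F = T
~(H xor ~N) <-> ~(~Q <-> ~V) = F <-> T = F
Hence (B) is false.

(C): Formalization: ~(~Q <-> ~H)

~Q = ~F = T
~H = ~F = T
~Q <-> ~H = T <-> T = T
~(~Q <-> ~H) = ~T = F
Thus (C) is false.

True statements: 0 (none).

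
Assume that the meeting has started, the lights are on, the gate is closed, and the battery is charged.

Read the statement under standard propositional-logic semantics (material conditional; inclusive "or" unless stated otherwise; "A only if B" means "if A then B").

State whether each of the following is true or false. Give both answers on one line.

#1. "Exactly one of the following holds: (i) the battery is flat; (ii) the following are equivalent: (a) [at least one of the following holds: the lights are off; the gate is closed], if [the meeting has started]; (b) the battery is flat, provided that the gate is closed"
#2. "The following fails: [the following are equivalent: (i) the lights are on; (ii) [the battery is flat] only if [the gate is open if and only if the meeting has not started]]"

#1 false / #2 false

Let L = "the battery is charged" (True), U = "the meeting has started" (True), S = "the lights are on" (True), V = "the gate is open" (False).

#1: Parsed as not L xor ((U -> (not S or not V)) iff (not V -> not L))

not L = not True = False
not S = not True = False
not V = not False = True
not S or not V = False or True = True
U -> (not S or not V) = True -> True = True
not V = not False = True
not L = not True = False
not V -> not L = True -> False = False
(U -> (not S or not V)) iff (not V -> not L) = True iff False = False
not L xor ((U -> (not S or not V)) iff (not V -> not L)) = False xor False = False
Hence #1 is false.

#2: In symbols: not (S iff (not L -> (V iff not U)))

not L = not True = False
not U = not True = False
V iff not U = False iff False = True
not L -> (V iff not U) = False -> True = True
S iff (not L -> (V iff not U)) = True iff True = True
not (S iff (not L -> (V iff not U))) = not True = False
Hence #2 is false.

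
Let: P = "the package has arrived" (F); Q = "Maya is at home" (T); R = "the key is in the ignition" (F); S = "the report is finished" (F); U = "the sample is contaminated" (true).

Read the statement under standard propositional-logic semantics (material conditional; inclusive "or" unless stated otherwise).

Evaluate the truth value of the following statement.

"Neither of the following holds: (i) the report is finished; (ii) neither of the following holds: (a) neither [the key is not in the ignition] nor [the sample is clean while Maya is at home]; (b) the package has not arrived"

The statement is true.

Formalization: S nor ((not R nor (not U and Q)) nor not P)

not R = not False = True
not U = not True = False
not U and Q = False and True = False
not R nor (not U and Q) = True nor False = False
not P = not False = True
(not R nor (not U and Q)) nor not P = False nor True = False
S nor ((not R nor (not U and Q)) nor not P) = False nor False = True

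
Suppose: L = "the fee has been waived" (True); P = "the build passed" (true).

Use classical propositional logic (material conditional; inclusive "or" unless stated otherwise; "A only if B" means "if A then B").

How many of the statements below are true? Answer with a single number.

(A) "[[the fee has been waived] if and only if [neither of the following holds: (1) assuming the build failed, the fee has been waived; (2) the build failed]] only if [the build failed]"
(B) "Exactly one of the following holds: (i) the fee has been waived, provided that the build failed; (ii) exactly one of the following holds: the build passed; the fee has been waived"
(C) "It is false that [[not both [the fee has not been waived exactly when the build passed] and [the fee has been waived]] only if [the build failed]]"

3

(A): Formalization: (L <-> ((~P -> L) nor ~P)) -> ~P

~P = ~T = F
~P -> L = F -> T = T
~P = ~T = F
(~P -> L) nor ~P = T nor F = F
L <-> ((~P -> L) nor ~P) = T <-> F = F
~P = ~T = F
(L <-> ((~P -> L) nor ~P)) -> ~P = F -> F = T
Hence (A) is true.

(B): Parsed as (~P -> L) xor (P xor L)

~P = ~T = F
~P -> L = F -> T = T
P xor L = T xor T = F
(~P -> L) xor (P xor L) = T xor F = T
Hence (B) is true.

(C): In symbols: ~(((~L <-> P) nand L) -> ~P)

~L = ~T = F
~L <-> P = F <-> T = F
(~L <-> P) nand L = F nand T = T
~P = ~T = F
((~L <-> P) nand L) -> ~P = T -> F = F
~(((~L <-> P) nand L) -> ~P) = ~F = T
So (C) is true.

Count: 3.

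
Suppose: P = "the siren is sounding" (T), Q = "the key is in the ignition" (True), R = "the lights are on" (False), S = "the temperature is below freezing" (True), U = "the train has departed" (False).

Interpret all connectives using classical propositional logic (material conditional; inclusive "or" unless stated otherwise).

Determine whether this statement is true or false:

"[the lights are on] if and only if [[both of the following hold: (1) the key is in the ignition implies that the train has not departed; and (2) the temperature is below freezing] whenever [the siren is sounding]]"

Parsed as R iff (P -> ((Q -> not U) and S))

not U = not False = True
Q -> not U = True -> True = True
(Q -> not U) and S = True and True = True
P -> ((Q -> not U) and S) = True -> True = True
R iff (P -> ((Q -> not U) and S)) = False iff True = False

The statement is false.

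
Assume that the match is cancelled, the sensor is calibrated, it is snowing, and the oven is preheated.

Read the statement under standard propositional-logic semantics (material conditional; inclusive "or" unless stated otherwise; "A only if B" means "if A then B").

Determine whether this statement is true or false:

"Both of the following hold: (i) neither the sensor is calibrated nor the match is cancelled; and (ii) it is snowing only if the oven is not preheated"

false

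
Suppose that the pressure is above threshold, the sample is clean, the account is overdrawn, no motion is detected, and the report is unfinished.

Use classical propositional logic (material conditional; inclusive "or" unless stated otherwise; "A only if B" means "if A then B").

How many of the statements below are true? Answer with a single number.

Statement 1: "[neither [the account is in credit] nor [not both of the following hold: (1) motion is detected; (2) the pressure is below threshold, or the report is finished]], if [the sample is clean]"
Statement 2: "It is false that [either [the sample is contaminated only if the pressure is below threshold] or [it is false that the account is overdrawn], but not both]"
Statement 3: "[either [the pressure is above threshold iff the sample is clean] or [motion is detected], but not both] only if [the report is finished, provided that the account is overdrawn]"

0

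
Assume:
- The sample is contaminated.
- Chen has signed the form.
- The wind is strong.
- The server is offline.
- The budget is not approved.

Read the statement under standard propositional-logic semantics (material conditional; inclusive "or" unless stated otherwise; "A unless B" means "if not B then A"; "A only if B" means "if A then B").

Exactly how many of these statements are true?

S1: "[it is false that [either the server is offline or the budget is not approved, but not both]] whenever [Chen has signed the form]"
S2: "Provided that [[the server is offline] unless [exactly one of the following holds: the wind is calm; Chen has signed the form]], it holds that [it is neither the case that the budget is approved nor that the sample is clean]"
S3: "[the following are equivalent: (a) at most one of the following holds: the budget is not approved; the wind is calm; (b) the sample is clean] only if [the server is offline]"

Let Q = "Chen has signed the form" (T), S = "the server is online" (F), U = "the budget is approved" (F), R = "the wind is strong" (T), P = "the sample is contaminated" (T).

S1: In symbols: Q -> ~(~S xor ~U)

~S = ~F = T
~U = ~F = T
~S xor ~U = T xor T = F
~(~S xor ~U) = ~F = T
Q -> ~(~S xor ~U) = T -> T = T
Hence S1 is true.

S2: Formalization: (~S | (~R xor Q)) -> (U nor ~P)

~S = ~F = T
~R = ~T = F
~R xor Q = F xor T = T
~S | (~R xor Q) = T | T = T
~P = ~T = F
U nor ~P = F nor F = T
(~S | (~R xor Q)) -> (U nor ~P) = T -> T = T
Thus S2 is true.

S3: This is ((~U nand ~R) <-> ~P) -> ~S.

~U = ~F = T
~R = ~T = F
~U nand ~R = T nand F = T
~P = ~T = F
(~U nand ~R) <-> ~P = T <-> F = F
~S = ~F = T
((~U nand ~R) <-> ~P) -> ~S = F -> T = T
Hence S3 is true.

True statements: 3.

3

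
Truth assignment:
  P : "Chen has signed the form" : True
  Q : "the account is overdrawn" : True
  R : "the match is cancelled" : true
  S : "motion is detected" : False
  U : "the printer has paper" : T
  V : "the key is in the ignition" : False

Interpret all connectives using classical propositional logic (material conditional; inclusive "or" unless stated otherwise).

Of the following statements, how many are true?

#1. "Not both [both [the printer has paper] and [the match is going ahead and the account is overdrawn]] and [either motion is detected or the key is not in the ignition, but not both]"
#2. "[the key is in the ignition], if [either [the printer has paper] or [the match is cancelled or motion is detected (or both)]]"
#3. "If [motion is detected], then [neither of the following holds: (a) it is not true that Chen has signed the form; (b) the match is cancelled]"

2

#1: In symbols: (U & (~R & Q)) nand (S xor ~V)

~R = ~T = F
~R & Q = F & T = F
U & (~R & Q) = T & F = F
~V = ~F = T
S xor ~V = F xor T = T
(U & (~R & Q)) nand (S xor ~V) = F nand T = T
Hence #1 is true.

#2: Formalization: (U | (R | S)) -> V

R | S = T | F = T
U | (R | S) = T | T = T
(U | (R | S)) -> V = T -> F = F
Thus #2 is false.

#3: Parsed as S -> (~P nor R)

~P = ~T = F
~P nor R = F nor T = F
S -> (~P nor R) = F -> F = T
Thus #3 is true.

Count: 2.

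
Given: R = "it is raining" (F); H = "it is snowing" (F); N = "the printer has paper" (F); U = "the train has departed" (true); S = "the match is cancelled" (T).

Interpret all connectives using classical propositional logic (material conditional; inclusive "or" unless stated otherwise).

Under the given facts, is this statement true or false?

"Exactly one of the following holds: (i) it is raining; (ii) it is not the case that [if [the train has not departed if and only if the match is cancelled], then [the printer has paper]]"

Values: R=F, U=T, S=T, N=F.
Formalization: R ⊕ ¬((¬U ↔ S) → N)

¬U = ¬T = F
¬U ↔ S = F ↔ T = F
(¬U ↔ S) → N = F → F = T
¬((¬U ↔ S) → N) = ¬T = F
R ⊕ ¬((¬U ↔ S) → N) = F ⊕ F = F

False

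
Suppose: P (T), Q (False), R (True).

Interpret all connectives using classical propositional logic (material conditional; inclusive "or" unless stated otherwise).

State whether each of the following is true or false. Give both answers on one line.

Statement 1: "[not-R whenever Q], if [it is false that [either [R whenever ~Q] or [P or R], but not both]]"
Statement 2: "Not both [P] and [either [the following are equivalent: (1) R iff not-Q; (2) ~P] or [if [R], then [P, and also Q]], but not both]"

Statement 1 true; Statement 2 true

Statement 1: In symbols: not ((not Q -> R) xor (P or R)) -> (Q -> not R)

not Q = not False = True
not Q -> R = True -> True = True
P or R = True or True = True
(not Q -> R) xor (P or R) = True xor True = False
not ((not Q -> R) xor (P or R)) = not False = True
not R = not True = False
Q -> not R = False -> False = True
not ((not Q -> R) xor (P or R)) -> (Q -> not R) = True -> True = True
Hence Statement 1 is true.

Statement 2: Parsed as P nand (((R iff not Q) iff not P) xor (R -> (P and Q)))

not Q = not False = True
R iff not Q = True iff True = True
not P = not True = False
(R iff not Q) iff not P = True iff False = False
P and Q = True and False = False
R -> (P and Q) = True -> False = False
((R iff not Q) iff not P) xor (R -> (P and Q)) = False xor False = False
P nand (((R iff not Q) iff not P) xor (R -> (P and Q))) = True nand False = True
Thus Statement 2 is true.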